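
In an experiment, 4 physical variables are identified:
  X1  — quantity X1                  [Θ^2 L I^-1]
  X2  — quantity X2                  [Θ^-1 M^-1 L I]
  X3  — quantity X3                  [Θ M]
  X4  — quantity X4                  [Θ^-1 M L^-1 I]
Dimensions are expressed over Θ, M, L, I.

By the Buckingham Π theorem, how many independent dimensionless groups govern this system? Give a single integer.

1

Write exponents as rows Θ,M,L,I / cols X1,X2,X3,X4:
  Θ: [ 2 -1  1 -1]
  M: [ 0 -1  1  1]
  L: [ 1  1  0 -1]
  I: [-1  1  0  1]
Echelon form has 3 nonzero rows (pivots: X1,X2,X3)
n=4, r=3 ⇒ 1 dimensionless group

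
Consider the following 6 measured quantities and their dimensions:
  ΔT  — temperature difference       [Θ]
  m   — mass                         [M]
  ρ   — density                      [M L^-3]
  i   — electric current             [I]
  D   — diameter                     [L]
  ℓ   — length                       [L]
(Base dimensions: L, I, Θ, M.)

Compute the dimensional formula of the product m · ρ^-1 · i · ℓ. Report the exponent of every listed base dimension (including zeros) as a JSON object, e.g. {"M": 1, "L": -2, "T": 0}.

{"L": 4, "I": 1, "Θ": 0, "M": 0}

Dimensional matrix (L×I×Θ×M by ΔT×m×ρ×i×D×ℓ):
  L: [ 0  0 -3  0  1  1]
  I: [ 0  0  0  1  0  0]
  Θ: [ 1  0  0  0  0  0]
  M: [ 0  1  1  0  0  0]
  [L]: (1)·0+(-1)·-3+(1)·0+(1)·1 = 4
  [I]: (1)·0+(-1)·0+(1)·1+(1)·0 = 1
  [Θ]: (1)·0+(-1)·0+(1)·0+(1)·0 = 0
  [M]: (1)·1+(-1)·1+(1)·0+(1)·0 = 0
⇒ L^4 I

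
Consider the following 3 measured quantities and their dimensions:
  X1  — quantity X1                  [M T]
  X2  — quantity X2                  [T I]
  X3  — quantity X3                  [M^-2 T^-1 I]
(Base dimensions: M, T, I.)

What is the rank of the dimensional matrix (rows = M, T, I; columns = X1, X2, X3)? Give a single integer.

2

Dimensional matrix (M×T×I by X1×X2×X3):
  M: [ 1  0 -2]
  T: [ 1  1 -1]
  I: [ 0  1  1]
Echelon form has 2 nonzero rows (pivots: X1,X2)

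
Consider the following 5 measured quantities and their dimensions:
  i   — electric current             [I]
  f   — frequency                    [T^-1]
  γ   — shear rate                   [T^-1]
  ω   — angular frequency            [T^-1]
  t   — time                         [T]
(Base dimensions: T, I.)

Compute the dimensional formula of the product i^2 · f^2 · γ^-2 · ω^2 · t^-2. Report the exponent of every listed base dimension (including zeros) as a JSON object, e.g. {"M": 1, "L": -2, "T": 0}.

{"T": -4, "I": 2}

Write exponents as rows T,I / cols i,f,γ,ω,t:
  T: [ 0 -1 -1 -1  1]
  I: [ 1  0  0  0  0]
  [T]: (2)·0+(2)·-1+(-2)·-1+(2)·-1+(-2)·1 = -4
  [I]: (2)·1+(2)·0+(-2)·0+(2)·0+(-2)·0 = 2
⇒ T^-4 I^2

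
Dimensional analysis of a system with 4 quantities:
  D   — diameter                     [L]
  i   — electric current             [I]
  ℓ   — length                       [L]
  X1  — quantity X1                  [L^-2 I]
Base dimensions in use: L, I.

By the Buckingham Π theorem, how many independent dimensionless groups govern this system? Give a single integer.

2

Dimensional matrix (L×I by D×i×ℓ×X1):
  L: [ 1  0  1 -2]
  I: [ 0  1  0  1]
Row reduction gives pivot columns D,i; rank = 2
4 vars − rank 2 = 2 Π groups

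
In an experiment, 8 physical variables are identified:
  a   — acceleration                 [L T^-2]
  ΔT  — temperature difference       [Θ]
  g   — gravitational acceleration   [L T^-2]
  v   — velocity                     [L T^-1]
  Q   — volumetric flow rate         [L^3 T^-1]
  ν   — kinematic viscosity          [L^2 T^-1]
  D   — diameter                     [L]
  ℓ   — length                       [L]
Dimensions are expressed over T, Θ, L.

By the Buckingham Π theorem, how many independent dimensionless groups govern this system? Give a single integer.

5

Dimensional matrix (T×Θ×L by a×ΔT×g×v×Q×ν×D×ℓ):
  T: [-2  0 -2 -1 -1 -1  0  0]
  Θ: [ 0  1  0  0  0  0  0  0]
  L: [ 1  0  1  1  3  2  1  1]
Echelon form has 3 nonzero rows (pivots: a,ΔT,v)
n=8, r=3 ⇒ 5 dimensionless groups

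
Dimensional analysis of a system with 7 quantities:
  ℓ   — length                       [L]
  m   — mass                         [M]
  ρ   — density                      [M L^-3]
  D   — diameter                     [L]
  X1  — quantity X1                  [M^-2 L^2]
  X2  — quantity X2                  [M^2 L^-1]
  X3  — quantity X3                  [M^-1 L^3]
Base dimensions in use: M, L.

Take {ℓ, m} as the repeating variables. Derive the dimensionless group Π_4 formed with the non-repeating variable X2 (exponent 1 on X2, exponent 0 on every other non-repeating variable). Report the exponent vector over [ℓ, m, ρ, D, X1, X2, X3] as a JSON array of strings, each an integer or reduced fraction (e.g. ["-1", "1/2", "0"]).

Write exponents as rows M,L / cols ℓ,m,ρ,D,X1,X2,X3:
  M: [ 0  1  1  0 -2  2 -1]
  L: [ 1  0 -3  1  2 -1  3]
Row reduction gives pivot columns ℓ,m; rank = 2
Pivot set = {ℓ,m}, free = {ρ,D,X1,X2,X3}
RREF:
  r0: [   1    0   -3    1    2   -1    3]
  r1: [   0    1    1    0   -2    2   -1]
Fix exponent of X2 at 1, ρ at 0, D at 0, X1 at 0, X3 at 0; solve each RREF row for its pivot's exponent:
  r0: exp(ℓ) + (-1)·1 = 0 ⇒ exp(ℓ) = 1
  r1: exp(m) + (2)·1 = 0 ⇒ exp(m) = -2
Π_4 = ℓ · m^-2 · X2

["1", "-2", "0", "0", "0", "1", "0"]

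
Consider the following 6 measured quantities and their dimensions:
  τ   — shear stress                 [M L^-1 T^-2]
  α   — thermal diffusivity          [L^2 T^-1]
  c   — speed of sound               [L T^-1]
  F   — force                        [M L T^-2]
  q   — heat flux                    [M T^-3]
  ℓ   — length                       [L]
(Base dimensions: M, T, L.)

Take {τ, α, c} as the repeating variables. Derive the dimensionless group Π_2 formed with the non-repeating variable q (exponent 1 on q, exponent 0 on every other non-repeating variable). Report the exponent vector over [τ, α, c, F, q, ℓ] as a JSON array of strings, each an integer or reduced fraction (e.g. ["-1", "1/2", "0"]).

["-1", "0", "-1", "0", "1", "0"]

Dimensional matrix (M×T×L by τ×α×c×F×q×ℓ):
  M: [ 1  0  0  1  1  0]
  T: [-2 -1 -1 -2 -3  0]
  L: [-1  2  1  1  0  1]
Echelon form has 3 nonzero rows (pivots: τ,α,c)
Repeat: τ,α,c; free: F,q,ℓ
RREF:
  r0: [   1    0    0    1    1    0]
  r1: [   0    1    0    2    0    1]
  r2: [   0    0    1   -2    1   -1]
Fix exponent of q at 1, F at 0, ℓ at 0; solve each RREF row for its pivot's exponent:
  r0: exp(τ) + (1)·1 = 0 ⇒ exp(τ) = -1
  r1: exp(α) + (0)·1 = 0 ⇒ exp(α) = 0
  r2: exp(c) + (1)·1 = 0 ⇒ exp(c) = -1
Π_2 = τ^-1 · c^-1 · q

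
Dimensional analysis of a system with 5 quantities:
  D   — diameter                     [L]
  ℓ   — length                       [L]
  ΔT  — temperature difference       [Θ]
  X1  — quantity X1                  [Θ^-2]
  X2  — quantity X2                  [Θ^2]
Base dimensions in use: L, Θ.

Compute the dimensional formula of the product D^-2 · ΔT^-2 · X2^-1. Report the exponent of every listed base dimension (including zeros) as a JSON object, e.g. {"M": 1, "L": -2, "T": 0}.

Exponent matrix [L,Θ] × [D,ℓ,ΔT,X1,X2]:
  L: [ 1  1  0  0  0]
  Θ: [ 0  0  1 -2  2]
  [L]: (-2)·1+(-2)·0+(-1)·0 = -2
  [Θ]: (-2)·0+(-2)·1+(-1)·2 = -4
⇒ L^-2 Θ^-4

{"L": -2, "Θ": -4}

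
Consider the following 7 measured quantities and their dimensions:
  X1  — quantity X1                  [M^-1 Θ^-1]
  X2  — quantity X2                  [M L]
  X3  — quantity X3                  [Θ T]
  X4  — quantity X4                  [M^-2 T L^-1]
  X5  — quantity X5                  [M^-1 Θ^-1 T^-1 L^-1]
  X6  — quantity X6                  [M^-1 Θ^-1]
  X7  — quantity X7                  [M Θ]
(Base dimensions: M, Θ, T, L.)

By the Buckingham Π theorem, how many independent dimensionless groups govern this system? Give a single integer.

4

Write exponents as rows M,Θ,T,L / cols X1,X2,X3,X4,X5,X6,X7:
  M: [-1  1  0 -2 -1 -1  1]
  Θ: [-1  0  1  0 -1 -1  1]
  T: [ 0  0  1  1 -1  0  0]
  L: [ 0  1  0 -1 -1  0  0]
Echelon form has 3 nonzero rows (pivots: X1,X2,X3)
Π count = n − r = 7 − 3 = 4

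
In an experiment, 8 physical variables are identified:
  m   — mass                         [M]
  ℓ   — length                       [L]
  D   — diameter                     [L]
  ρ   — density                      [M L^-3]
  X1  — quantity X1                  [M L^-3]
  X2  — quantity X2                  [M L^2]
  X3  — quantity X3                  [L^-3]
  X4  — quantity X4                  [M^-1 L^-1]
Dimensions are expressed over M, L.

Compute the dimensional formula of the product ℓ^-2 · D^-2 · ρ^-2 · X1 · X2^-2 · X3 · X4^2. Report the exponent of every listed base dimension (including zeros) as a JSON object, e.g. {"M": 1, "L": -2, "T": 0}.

Write exponents as rows M,L / cols m,ℓ,D,ρ,X1,X2,X3,X4:
  M: [ 1  0  0  1  1  1  0 -1]
  L: [ 0  1  1 -3 -3  2 -3 -1]
  [M]: (-2)·0+(-2)·0+(-2)·1+(1)·1+(-2)·1+(1)·0+(2)·-1 = -5
  [L]: (-2)·1+(-2)·1+(-2)·-3+(1)·-3+(-2)·2+(1)·-3+(2)·-1 = -10
⇒ M^-5 L^-10

{"M": -5, "L": -10}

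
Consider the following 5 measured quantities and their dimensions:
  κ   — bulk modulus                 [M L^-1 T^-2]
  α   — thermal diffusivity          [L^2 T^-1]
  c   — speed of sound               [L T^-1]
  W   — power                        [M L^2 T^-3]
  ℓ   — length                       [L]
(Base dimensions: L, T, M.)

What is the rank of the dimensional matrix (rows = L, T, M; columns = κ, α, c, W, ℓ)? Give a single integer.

Dimensional matrix (L×T×M by κ×α×c×W×ℓ):
  L: [-1  2  1  2  1]
  T: [-2 -1 -1 -3  0]
  M: [ 1  0  0  1  0]
Echelon form has 3 nonzero rows (pivots: κ,α,c)

3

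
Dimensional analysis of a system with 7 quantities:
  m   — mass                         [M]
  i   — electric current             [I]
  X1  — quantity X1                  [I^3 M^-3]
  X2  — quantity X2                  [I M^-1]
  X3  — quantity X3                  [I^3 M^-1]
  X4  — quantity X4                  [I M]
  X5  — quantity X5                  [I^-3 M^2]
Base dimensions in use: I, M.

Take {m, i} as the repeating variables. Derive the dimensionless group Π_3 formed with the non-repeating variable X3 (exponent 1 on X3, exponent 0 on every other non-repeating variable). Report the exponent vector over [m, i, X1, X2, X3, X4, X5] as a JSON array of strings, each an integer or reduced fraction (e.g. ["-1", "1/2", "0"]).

Dimensional matrix (I×M by m×i×X1×X2×X3×X4×X5):
  I: [ 0  1  3  1  3  1 -3]
  M: [ 1  0 -3 -1 -1  1  2]
Echelon form has 2 nonzero rows (pivots: m,i)
Pivot set = {m,i}, free = {X1,X2,X3,X4,X5}
RREF:
  r0: [   1    0   -3   -1   -1    1    2]
  r1: [   0    1    3    1    3    1   -3]
Fix exponent of X3 at 1, X1 at 0, X2 at 0, X4 at 0, X5 at 0; solve each RREF row for its pivot's exponent:
  r0: exp(m) + (-1)·1 = 0 ⇒ exp(m) = 1
  r1: exp(i) + (3)·1 = 0 ⇒ exp(i) = -3
Π_3 = m · i^-3 · X3

["1", "-3", "0", "0", "1", "0", "0"]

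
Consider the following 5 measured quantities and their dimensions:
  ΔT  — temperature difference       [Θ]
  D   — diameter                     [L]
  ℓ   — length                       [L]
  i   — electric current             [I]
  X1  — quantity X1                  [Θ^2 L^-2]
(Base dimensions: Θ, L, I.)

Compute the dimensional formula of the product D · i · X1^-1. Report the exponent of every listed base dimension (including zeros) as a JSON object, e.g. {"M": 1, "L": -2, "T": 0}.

{"Θ": -2, "L": 3, "I": 1}

Exponent matrix [Θ,L,I] × [ΔT,D,ℓ,i,X1]:
  Θ: [ 1  0  0  0  2]
  L: [ 0  1  1  0 -2]
  I: [ 0  0  0  1  0]
  [Θ]: (1)·0+(1)·0+(-1)·2 = -2
  [L]: (1)·1+(1)·0+(-1)·-2 = 3
  [I]: (1)·0+(1)·1+(-1)·0 = 1
⇒ Θ^-2 L^3 I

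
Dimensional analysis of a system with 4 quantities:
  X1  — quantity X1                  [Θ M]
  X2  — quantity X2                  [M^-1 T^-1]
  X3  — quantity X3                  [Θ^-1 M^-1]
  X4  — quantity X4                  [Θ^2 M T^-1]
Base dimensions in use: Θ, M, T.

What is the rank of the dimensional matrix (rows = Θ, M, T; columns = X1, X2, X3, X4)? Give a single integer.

Write exponents as rows Θ,M,T / cols X1,X2,X3,X4:
  Θ: [ 1  0 -1  2]
  M: [ 1 -1 -1  1]
  T: [ 0 -1  0 -1]
Echelon form has 2 nonzero rows (pivots: X1,X2)

2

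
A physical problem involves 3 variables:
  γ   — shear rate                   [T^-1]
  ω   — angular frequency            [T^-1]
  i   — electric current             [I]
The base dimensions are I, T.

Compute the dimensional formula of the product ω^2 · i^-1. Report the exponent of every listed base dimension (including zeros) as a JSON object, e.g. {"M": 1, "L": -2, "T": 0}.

Exponent matrix [I,T] × [γ,ω,i]:
  I: [ 0  0  1]
  T: [-1 -1  0]
  [I]: (2)·0+(-1)·1 = -1
  [T]: (2)·-1+(-1)·0 = -2
⇒ I^-1 T^-2

{"I": -1, "T": -2}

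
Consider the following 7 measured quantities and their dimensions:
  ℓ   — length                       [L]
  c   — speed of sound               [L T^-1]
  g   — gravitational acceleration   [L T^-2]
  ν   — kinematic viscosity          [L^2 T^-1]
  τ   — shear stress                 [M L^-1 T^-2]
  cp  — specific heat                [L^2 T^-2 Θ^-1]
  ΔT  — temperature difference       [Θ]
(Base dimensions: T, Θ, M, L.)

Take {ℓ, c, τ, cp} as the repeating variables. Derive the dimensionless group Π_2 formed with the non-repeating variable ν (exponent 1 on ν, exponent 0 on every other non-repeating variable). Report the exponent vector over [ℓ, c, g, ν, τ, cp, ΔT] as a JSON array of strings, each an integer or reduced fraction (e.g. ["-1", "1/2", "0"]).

Dimensional matrix (T×Θ×M×L by ℓ×c×g×ν×τ×cp×ΔT):
  T: [ 0 -1 -2 -1 -2 -2  0]
  Θ: [ 0  0  0  0  0 -1  1]
  M: [ 0  0  0  0  1  0  0]
  L: [ 1  1  1  2 -1  2  0]
Row reduction gives pivot columns ℓ,c,τ,cp; rank = 4
Repeat: ℓ,c,τ,cp; free: g,ν,ΔT
RREF:
  r0: [   1    0   -1    1    0    0    0]
  r1: [   0    1    2    1    0    0    2]
  r2: [   0    0    0    0    1    0    0]
  r3: [   0    0    0    0    0    1   -1]
Fix exponent of ν at 1, g at 0, ΔT at 0; solve each RREF row for its pivot's exponent:
  r0: exp(ℓ) + (1)·1 = 0 ⇒ exp(ℓ) = -1
  r1: exp(c) + (1)·1 = 0 ⇒ exp(c) = -1
  r2: exp(τ) + (0)·1 = 0 ⇒ exp(τ) = 0
  r3: exp(cp) + (0)·1 = 0 ⇒ exp(cp) = 0
Π_2 = ℓ^-1 · c^-1 · ν

["-1", "-1", "0", "1", "0", "0", "0"]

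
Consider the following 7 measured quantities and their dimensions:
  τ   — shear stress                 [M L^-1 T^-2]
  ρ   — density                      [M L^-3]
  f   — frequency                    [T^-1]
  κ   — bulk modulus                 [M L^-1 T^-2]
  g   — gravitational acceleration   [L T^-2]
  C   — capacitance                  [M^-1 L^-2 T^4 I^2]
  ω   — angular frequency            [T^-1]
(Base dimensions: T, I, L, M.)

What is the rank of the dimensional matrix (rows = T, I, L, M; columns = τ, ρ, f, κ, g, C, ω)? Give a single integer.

Write exponents as rows T,I,L,M / cols τ,ρ,f,κ,g,C,ω:
  T: [-2  0 -1 -2 -2  4 -1]
  I: [ 0  0  0  0  0  2  0]
  L: [-1 -3  0 -1  1 -2  0]
  M: [ 1  1  0  1  0 -1  0]
Row reduction gives pivot columns τ,ρ,f,C; rank = 4

4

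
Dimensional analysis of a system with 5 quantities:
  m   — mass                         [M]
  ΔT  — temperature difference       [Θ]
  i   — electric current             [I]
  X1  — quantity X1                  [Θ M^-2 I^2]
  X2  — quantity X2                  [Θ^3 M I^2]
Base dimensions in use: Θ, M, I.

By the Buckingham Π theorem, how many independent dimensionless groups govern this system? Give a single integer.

Dimensional matrix (Θ×M×I by m×ΔT×i×X1×X2):
  Θ: [ 0  1  0  1  3]
  M: [ 1  0  0 -2  1]
  I: [ 0  0  1  2  2]
RREF → pivots at {m,ΔT,i} ⇒ r = 3
Π count = n − r = 5 − 3 = 2

2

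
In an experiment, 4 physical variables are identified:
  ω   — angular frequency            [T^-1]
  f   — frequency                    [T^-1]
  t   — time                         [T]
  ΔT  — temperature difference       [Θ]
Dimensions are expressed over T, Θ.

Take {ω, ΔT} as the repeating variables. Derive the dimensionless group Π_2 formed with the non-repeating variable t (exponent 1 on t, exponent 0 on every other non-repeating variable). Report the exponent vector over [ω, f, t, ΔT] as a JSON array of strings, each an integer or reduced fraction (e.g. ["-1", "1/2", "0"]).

["1", "0", "1", "0"]

Dimensional matrix (T×Θ by ω×f×t×ΔT):
  T: [-1 -1  1  0]
  Θ: [ 0  0  0  1]
RREF → pivots at {ω,ΔT} ⇒ r = 2
Repeat: ω,ΔT; free: f,t
RREF:
  r0: [   1    1   -1    0]
  r1: [   0    0    0    1]
Fix exponent of t at 1, f at 0; solve each RREF row for its pivot's exponent:
  r0: exp(ω) + (-1)·1 = 0 ⇒ exp(ω) = 1
  r1: exp(ΔT) + (0)·1 = 0 ⇒ exp(ΔT) = 0
Π_2 = ω · t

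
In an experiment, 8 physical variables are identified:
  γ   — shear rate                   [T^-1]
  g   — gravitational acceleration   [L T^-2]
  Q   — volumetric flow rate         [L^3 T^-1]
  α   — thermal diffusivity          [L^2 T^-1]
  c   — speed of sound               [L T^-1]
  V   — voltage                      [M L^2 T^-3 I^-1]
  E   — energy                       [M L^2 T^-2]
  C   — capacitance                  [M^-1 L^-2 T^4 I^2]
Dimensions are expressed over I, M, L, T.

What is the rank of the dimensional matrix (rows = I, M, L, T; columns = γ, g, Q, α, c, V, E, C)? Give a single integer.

4

Write exponents as rows I,M,L,T / cols γ,g,Q,α,c,V,E,C:
  I: [ 0  0  0  0  0 -1  0  2]
  M: [ 0  0  0  0  0  1  1 -1]
  L: [ 0  1  3  2  1  2  2 -2]
  T: [-1 -2 -1 -1 -1 -3 -2  4]
Echelon form has 4 nonzero rows (pivots: γ,g,V,E)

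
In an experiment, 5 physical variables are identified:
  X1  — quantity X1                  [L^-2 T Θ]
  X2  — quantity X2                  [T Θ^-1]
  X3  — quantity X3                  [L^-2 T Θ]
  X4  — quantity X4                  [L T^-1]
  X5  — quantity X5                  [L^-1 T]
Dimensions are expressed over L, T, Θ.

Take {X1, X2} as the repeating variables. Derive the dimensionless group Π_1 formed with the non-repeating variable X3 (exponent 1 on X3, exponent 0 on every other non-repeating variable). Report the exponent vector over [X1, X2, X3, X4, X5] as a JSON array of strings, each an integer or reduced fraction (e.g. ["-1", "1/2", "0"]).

Write exponents as rows L,T,Θ / cols X1,X2,X3,X4,X5:
  L: [-2  0 -2  1 -1]
  T: [ 1  1  1 -1  1]
  Θ: [ 1 -1  1  0  0]
Row reduction gives pivot columns X1,X2; rank = 2
Repeat: X1,X2; free: X3,X4,X5
RREF:
  r0: [   1    0    1 -1/2  1/2]
  r1: [   0    1    0 -1/2  1/2]
  r2: [   0    0    0    0    0]
Fix exponent of X3 at 1, X4 at 0, X5 at 0; solve each RREF row for its pivot's exponent:
  r0: exp(X1) + (1)·1 = 0 ⇒ exp(X1) = -1
  r1: exp(X2) + (0)·1 = 0 ⇒ exp(X2) = 0
Π_1 = X1^-1 · X3

["-1", "0", "1", "0", "0"]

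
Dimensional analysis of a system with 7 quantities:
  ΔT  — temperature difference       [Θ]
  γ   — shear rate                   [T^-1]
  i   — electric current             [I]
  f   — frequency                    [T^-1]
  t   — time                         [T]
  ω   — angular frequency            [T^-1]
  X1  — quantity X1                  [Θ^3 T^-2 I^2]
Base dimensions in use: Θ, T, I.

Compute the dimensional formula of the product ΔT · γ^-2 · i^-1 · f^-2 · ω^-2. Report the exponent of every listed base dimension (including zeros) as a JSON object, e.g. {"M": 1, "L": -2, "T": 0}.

{"Θ": 1, "T": 6, "I": -1}

Dimensional matrix (Θ×T×I by ΔT×γ×i×f×t×ω×X1):
  Θ: [ 1  0  0  0  0  0  3]
  T: [ 0 -1  0 -1  1 -1 -2]
  I: [ 0  0  1  0  0  0  2]
  [Θ]: (1)·1+(-2)·0+(-1)·0+(-2)·0+(-2)·0 = 1
  [T]: (1)·0+(-2)·-1+(-1)·0+(-2)·-1+(-2)·-1 = 6
  [I]: (1)·0+(-2)·0+(-1)·1+(-2)·0+(-2)·0 = -1
⇒ Θ T^6 I^-1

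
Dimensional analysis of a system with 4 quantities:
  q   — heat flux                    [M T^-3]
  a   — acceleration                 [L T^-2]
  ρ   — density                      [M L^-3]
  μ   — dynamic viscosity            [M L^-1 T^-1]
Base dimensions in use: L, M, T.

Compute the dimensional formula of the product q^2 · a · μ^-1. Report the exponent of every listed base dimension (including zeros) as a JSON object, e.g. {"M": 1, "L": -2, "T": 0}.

Exponent matrix [L,M,T] × [q,a,ρ,μ]:
  L: [ 0  1 -3 -1]
  M: [ 1  0  1  1]
  T: [-3 -2  0 -1]
  [L]: (2)·0+(1)·1+(-1)·-1 = 2
  [M]: (2)·1+(1)·0+(-1)·1 = 1
  [T]: (2)·-3+(1)·-2+(-1)·-1 = -7
⇒ L^2 M T^-7

{"L": 2, "M": 1, "T": -7}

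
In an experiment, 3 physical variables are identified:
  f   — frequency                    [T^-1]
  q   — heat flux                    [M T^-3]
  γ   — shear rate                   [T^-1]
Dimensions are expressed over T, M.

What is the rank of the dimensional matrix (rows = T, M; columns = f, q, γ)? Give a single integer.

2

Write exponents as rows T,M / cols f,q,γ:
  T: [-1 -3 -1]
  M: [ 0  1  0]
Echelon form has 2 nonzero rows (pivots: f,q)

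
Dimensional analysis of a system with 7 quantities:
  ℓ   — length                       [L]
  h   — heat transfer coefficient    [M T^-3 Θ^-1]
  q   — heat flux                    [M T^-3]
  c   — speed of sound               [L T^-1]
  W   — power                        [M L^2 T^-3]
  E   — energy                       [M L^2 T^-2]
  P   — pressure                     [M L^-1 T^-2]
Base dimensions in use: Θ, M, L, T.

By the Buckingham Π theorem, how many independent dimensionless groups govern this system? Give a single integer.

3

Write exponents as rows Θ,M,L,T / cols ℓ,h,q,c,W,E,P:
  Θ: [ 0 -1  0  0  0  0  0]
  M: [ 0  1  1  0  1  1  1]
  L: [ 1  0  0  1  2  2 -1]
  T: [ 0 -3 -3 -1 -3 -2 -2]
Row reduction gives pivot columns ℓ,h,q,c; rank = 4
Π count = n − r = 7 − 4 = 3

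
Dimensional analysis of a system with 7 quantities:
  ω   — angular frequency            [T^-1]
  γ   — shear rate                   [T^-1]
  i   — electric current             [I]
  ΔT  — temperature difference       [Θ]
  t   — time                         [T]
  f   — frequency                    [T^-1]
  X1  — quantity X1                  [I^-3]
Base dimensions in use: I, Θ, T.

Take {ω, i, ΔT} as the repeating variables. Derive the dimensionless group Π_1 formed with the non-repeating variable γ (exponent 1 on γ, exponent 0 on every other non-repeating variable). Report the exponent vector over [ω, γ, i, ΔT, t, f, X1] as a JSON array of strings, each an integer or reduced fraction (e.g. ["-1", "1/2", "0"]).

["-1", "1", "0", "0", "0", "0", "0"]

Dimensional matrix (I×Θ×T by ω×γ×i×ΔT×t×f×X1):
  I: [ 0  0  1  0  0  0 -3]
  Θ: [ 0  0  0  1  0  0  0]
  T: [-1 -1  0  0  1 -1  0]
Echelon form has 3 nonzero rows (pivots: ω,i,ΔT)
Repeat: ω,i,ΔT; free: γ,t,f,X1
RREF:
  r0: [   1    1    0    0   -1    1    0]
  r1: [   0    0    1    0    0    0   -3]
  r2: [   0    0    0    1    0    0    0]
Fix exponent of γ at 1, t at 0, f at 0, X1 at 0; solve each RREF row for its pivot's exponent:
  r0: exp(ω) + (1)·1 = 0 ⇒ exp(ω) = -1
  r1: exp(i) + (0)·1 = 0 ⇒ exp(i) = 0
  r2: exp(ΔT) + (0)·1 = 0 ⇒ exp(ΔT) = 0
Π_1 = ω^-1 · γ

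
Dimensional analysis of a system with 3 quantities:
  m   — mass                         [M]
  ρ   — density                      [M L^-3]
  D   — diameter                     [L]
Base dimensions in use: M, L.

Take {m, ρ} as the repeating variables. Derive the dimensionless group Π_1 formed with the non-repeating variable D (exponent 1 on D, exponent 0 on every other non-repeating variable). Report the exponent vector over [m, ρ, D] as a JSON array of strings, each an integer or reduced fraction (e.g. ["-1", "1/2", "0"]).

Exponent matrix [M,L] × [m,ρ,D]:
  M: [ 1  1  0]
  L: [ 0 -3  1]
RREF → pivots at {m,ρ} ⇒ r = 2
Pivot set = {m,ρ}, free = {D}
RREF:
  r0: [   1    0  1/3]
  r1: [   0    1 -1/3]
Fix exponent of D at 1; solve each RREF row for its pivot's exponent:
  r0: exp(m) + (1/3)·1 = 0 ⇒ exp(m) = -1/3
  r1: exp(ρ) + (-1/3)·1 = 0 ⇒ exp(ρ) = 1/3
Π_1 = m^(-1/3) · ρ^(1/3) · D

["-1/3", "1/3", "1"]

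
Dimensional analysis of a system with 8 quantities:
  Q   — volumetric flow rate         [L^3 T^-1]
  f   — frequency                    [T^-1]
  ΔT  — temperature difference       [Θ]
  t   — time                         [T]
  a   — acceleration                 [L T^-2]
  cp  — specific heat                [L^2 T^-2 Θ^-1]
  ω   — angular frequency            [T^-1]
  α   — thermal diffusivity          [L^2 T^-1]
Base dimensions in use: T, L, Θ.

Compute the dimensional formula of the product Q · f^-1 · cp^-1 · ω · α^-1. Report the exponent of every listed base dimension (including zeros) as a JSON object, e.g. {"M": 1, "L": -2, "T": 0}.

Exponent matrix [T,L,Θ] × [Q,f,ΔT,t,a,cp,ω,α]:
  T: [-1 -1  0  1 -2 -2 -1 -1]
  L: [ 3  0  0  0  1  2  0  2]
  Θ: [ 0  0  1  0  0 -1  0  0]
  [T]: (1)·-1+(-1)·-1+(-1)·-2+(1)·-1+(-1)·-1 = 2
  [L]: (1)·3+(-1)·0+(-1)·2+(1)·0+(-1)·2 = -1
  [Θ]: (1)·0+(-1)·0+(-1)·-1+(1)·0+(-1)·0 = 1
⇒ T^2 L^-1 Θ

{"T": 2, "L": -1, "Θ": 1}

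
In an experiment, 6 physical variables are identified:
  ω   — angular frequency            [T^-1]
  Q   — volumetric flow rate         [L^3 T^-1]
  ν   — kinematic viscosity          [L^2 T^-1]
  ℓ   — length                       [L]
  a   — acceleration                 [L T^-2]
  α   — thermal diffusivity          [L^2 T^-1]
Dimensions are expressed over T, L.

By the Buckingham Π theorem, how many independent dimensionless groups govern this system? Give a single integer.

4

Dimensional matrix (T×L by ω×Q×ν×ℓ×a×α):
  T: [-1 -1 -1  0 -2 -1]
  L: [ 0  3  2  1  1  2]
Row reduction gives pivot columns ω,Q; rank = 2
n=6, r=2 ⇒ 4 dimensionless groups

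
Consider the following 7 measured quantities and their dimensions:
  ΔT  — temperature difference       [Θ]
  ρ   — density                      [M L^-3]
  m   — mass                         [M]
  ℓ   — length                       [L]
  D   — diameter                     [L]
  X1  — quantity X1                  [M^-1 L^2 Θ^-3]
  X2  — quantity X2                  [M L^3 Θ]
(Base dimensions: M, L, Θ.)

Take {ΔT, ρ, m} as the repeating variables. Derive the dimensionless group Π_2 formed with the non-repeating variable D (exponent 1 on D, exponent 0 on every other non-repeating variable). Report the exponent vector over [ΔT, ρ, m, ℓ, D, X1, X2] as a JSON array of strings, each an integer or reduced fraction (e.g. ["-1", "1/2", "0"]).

["0", "1/3", "-1/3", "0", "1", "0", "0"]

Write exponents as rows M,L,Θ / cols ΔT,ρ,m,ℓ,D,X1,X2:
  M: [ 0  1  1  0  0 -1  1]
  L: [ 0 -3  0  1  1  2  3]
  Θ: [ 1  0  0  0  0 -3  1]
Echelon form has 3 nonzero rows (pivots: ΔT,ρ,m)
Repeat: ΔT,ρ,m; free: ℓ,D,X1,X2
RREF:
  r0: [   1    0    0    0    0   -3    1]
  r1: [   0    1    0 -1/3 -1/3 -2/3   -1]
  r2: [   0    0    1  1/3  1/3 -1/3    2]
Fix exponent of D at 1, ℓ at 0, X1 at 0, X2 at 0; solve each RREF row for its pivot's exponent:
  r0: exp(ΔT) + (0)·1 = 0 ⇒ exp(ΔT) = 0
  r1: exp(ρ) + (-1/3)·1 = 0 ⇒ exp(ρ) = 1/3
  r2: exp(m) + (1/3)·1 = 0 ⇒ exp(m) = -1/3
Π_2 = ρ^(1/3) · m^(-1/3) · D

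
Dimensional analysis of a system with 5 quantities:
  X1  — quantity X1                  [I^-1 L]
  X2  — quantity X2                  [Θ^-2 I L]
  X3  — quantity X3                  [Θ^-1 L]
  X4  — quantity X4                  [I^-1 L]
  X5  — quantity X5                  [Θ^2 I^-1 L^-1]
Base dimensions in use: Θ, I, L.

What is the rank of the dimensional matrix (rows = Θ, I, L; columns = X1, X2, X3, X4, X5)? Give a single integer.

2

Dimensional matrix (Θ×I×L by X1×X2×X3×X4×X5):
  Θ: [ 0 -2 -1  0  2]
  I: [-1  1  0 -1 -1]
  L: [ 1  1  1  1 -1]
Echelon form has 2 nonzero rows (pivots: X1,X2)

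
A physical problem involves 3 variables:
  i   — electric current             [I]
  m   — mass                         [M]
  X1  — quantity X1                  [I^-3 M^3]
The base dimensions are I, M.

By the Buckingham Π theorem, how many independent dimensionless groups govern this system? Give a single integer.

Write exponents as rows I,M / cols i,m,X1:
  I: [ 1  0 -3]
  M: [ 0  1  3]
Echelon form has 2 nonzero rows (pivots: i,m)
Π count = n − r = 3 − 2 = 1

1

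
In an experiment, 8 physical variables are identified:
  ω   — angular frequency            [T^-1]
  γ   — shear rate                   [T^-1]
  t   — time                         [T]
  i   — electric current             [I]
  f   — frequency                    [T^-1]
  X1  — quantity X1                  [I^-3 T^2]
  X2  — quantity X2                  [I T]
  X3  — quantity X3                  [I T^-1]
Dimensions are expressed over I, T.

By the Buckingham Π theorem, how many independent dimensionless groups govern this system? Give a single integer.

Write exponents as rows I,T / cols ω,γ,t,i,f,X1,X2,X3:
  I: [ 0  0  0  1  0 -3  1  1]
  T: [-1 -1  1  0 -1  2  1 -1]
Row reduction gives pivot columns ω,i; rank = 2
Π count = n − r = 8 − 2 = 6

6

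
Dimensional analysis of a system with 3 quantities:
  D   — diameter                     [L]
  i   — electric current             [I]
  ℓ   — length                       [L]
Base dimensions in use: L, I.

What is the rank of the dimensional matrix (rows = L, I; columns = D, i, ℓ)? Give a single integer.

2

Write exponents as rows L,I / cols D,i,ℓ:
  L: [ 1  0  1]
  I: [ 0  1  0]
Row reduction gives pivot columns D,i; rank = 2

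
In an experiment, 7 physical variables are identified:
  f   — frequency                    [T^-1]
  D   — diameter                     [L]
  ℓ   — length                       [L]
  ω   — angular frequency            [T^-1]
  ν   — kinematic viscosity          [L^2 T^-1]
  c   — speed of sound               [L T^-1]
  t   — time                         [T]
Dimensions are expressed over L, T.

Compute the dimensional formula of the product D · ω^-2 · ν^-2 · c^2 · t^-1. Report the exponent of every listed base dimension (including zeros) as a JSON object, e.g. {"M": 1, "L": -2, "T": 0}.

Write exponents as rows L,T / cols f,D,ℓ,ω,ν,c,t:
  L: [ 0  1  1  0  2  1  0]
  T: [-1  0  0 -1 -1 -1  1]
  [L]: (1)·1+(-2)·0+(-2)·2+(2)·1+(-1)·0 = -1
  [T]: (1)·0+(-2)·-1+(-2)·-1+(2)·-1+(-1)·1 = 1
⇒ L^-1 T

{"L": -1, "T": 1}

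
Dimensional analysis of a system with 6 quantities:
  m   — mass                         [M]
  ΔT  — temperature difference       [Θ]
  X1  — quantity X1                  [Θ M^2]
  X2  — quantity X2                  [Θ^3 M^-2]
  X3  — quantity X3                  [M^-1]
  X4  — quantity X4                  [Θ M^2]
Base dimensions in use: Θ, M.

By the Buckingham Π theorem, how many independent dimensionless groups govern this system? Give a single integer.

4

Write exponents as rows Θ,M / cols m,ΔT,X1,X2,X3,X4:
  Θ: [ 0  1  1  3  0  1]
  M: [ 1  0  2 -2 -1  2]
Echelon form has 2 nonzero rows (pivots: m,ΔT)
n=6, r=2 ⇒ 4 dimensionless groups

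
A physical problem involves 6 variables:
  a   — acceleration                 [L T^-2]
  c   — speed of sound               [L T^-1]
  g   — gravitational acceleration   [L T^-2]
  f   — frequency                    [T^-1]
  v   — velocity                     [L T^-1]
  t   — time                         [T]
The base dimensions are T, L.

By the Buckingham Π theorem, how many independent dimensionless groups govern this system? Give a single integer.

4

Exponent matrix [T,L] × [a,c,g,f,v,t]:
  T: [-2 -1 -2 -1 -1  1]
  L: [ 1  1  1  0  1  0]
Echelon form has 2 nonzero rows (pivots: a,c)
Π count = n − r = 6 − 2 = 4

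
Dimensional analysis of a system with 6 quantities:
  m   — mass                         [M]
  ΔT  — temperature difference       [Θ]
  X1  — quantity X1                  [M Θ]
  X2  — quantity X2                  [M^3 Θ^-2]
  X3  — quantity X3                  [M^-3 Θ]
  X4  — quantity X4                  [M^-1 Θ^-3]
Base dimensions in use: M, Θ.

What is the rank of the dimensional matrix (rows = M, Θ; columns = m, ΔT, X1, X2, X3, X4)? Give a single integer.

2

Dimensional matrix (M×Θ by m×ΔT×X1×X2×X3×X4):
  M: [ 1  0  1  3 -3 -1]
  Θ: [ 0  1  1 -2  1 -3]
Row reduction gives pivot columns m,ΔT; rank = 2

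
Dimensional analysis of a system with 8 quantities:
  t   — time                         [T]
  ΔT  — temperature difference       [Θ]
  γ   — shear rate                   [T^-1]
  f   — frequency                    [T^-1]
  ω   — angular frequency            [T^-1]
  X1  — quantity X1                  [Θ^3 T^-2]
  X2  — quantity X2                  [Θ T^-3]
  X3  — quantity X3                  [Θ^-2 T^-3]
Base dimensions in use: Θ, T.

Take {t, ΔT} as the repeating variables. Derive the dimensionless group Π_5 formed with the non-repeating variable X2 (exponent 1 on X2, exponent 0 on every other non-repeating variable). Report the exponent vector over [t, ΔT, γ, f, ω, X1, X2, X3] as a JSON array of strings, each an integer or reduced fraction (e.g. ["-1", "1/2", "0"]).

Exponent matrix [Θ,T] × [t,ΔT,γ,f,ω,X1,X2,X3]:
  Θ: [ 0  1  0  0  0  3  1 -2]
  T: [ 1  0 -1 -1 -1 -2 -3 -3]
RREF → pivots at {t,ΔT} ⇒ r = 2
Repeat: t,ΔT; free: γ,f,ω,X1,X2,X3
RREF:
  r0: [   1    0   -1   -1   -1   -2   -3   -3]
  r1: [   0    1    0    0    0    3    1   -2]
Fix exponent of X2 at 1, γ at 0, f at 0, ω at 0, X1 at 0, X3 at 0; solve each RREF row for its pivot's exponent:
  r0: exp(t) + (-3)·1 = 0 ⇒ exp(t) = 3
  r1: exp(ΔT) + (1)·1 = 0 ⇒ exp(ΔT) = -1
Π_5 = t^3 · ΔT^-1 · X2

["3", "-1", "0", "0", "0", "0", "1", "0"]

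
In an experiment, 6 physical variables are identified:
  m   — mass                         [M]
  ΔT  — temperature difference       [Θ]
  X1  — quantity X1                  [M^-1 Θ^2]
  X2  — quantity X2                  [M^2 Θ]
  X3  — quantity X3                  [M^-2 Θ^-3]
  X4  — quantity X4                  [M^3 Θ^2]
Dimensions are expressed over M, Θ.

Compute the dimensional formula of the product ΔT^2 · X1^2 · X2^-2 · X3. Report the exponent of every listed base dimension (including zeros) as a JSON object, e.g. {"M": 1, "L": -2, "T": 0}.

{"M": -8, "Θ": 1}

Exponent matrix [M,Θ] × [m,ΔT,X1,X2,X3,X4]:
  M: [ 1  0 -1  2 -2  3]
  Θ: [ 0  1  2  1 -3  2]
  [M]: (2)·0+(2)·-1+(-2)·2+(1)·-2 = -8
  [Θ]: (2)·1+(2)·2+(-2)·1+(1)·-3 = 1
⇒ M^-8 Θ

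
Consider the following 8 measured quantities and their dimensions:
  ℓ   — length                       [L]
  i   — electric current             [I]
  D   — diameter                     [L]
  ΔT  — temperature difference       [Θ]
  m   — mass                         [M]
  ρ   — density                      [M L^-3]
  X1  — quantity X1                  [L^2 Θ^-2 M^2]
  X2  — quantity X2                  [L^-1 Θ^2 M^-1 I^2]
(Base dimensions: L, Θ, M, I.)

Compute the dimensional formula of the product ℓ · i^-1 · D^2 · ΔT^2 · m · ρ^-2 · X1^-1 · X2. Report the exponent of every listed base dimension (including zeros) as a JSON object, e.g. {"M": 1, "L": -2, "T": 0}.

{"L": 6, "Θ": 6, "M": -4, "I": 1}

Dimensional matrix (L×Θ×M×I by ℓ×i×D×ΔT×m×ρ×X1×X2):
  L: [ 1  0  1  0  0 -3  2 -1]
  Θ: [ 0  0  0  1  0  0 -2  2]
  M: [ 0  0  0  0  1  1  2 -1]
  I: [ 0  1  0  0  0  0  0  2]
  [L]: (1)·1+(-1)·0+(2)·1+(2)·0+(1)·0+(-2)·-3+(-1)·2+(1)·-1 = 6
  [Θ]: (1)·0+(-1)·0+(2)·0+(2)·1+(1)·0+(-2)·0+(-1)·-2+(1)·2 = 6
  [M]: (1)·0+(-1)·0+(2)·0+(2)·0+(1)·1+(-2)·1+(-1)·2+(1)·-1 = -4
  [I]: (1)·0+(-1)·1+(2)·0+(2)·0+(1)·0+(-2)·0+(-1)·0+(1)·2 = 1
⇒ L^6 Θ^6 M^-4 I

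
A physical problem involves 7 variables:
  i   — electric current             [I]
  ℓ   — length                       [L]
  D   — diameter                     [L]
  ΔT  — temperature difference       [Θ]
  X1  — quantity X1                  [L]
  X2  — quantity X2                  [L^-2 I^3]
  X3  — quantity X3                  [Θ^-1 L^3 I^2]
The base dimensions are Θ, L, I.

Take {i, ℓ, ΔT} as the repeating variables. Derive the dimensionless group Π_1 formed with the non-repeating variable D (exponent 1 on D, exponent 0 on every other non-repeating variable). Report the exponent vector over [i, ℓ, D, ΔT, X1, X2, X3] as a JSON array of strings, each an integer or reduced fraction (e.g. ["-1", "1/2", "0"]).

Dimensional matrix (Θ×L×I by i×ℓ×D×ΔT×X1×X2×X3):
  Θ: [ 0  0  0  1  0  0 -1]
  L: [ 0  1  1  0  1 -2  3]
  I: [ 1  0  0  0  0  3  2]
RREF → pivots at {i,ℓ,ΔT} ⇒ r = 3
Pivot set = {i,ℓ,ΔT}, free = {D,X1,X2,X3}
RREF:
  r0: [   1    0    0    0    0    3    2]
  r1: [   0    1    1    0    1   -2    3]
  r2: [   0    0    0    1    0    0   -1]
Fix exponent of D at 1, X1 at 0, X2 at 0, X3 at 0; solve each RREF row for its pivot's exponent:
  r0: exp(i) + (0)·1 = 0 ⇒ exp(i) = 0
  r1: exp(ℓ) + (1)·1 = 0 ⇒ exp(ℓ) = -1
  r2: exp(ΔT) + (0)·1 = 0 ⇒ exp(ΔT) = 0
Π_1 = ℓ^-1 · D

["0", "-1", "1", "0", "0", "0", "0"]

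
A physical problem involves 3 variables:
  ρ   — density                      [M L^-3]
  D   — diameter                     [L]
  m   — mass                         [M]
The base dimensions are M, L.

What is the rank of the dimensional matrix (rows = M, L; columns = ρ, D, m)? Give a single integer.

2

Write exponents as rows M,L / cols ρ,D,m:
  M: [ 1  0  1]
  L: [-3  1  0]
Row reduction gives pivot columns ρ,D; rank = 2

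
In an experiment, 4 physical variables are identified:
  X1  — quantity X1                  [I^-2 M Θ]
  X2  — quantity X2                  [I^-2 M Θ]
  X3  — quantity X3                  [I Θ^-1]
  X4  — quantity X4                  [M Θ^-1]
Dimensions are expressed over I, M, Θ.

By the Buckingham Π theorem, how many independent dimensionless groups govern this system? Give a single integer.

Exponent matrix [I,M,Θ] × [X1,X2,X3,X4]:
  I: [-2 -2  1  0]
  M: [ 1  1  0  1]
  Θ: [ 1  1 -1 -1]
Row reduction gives pivot columns X1,X3; rank = 2
n=4, r=2 ⇒ 2 dimensionless groups

2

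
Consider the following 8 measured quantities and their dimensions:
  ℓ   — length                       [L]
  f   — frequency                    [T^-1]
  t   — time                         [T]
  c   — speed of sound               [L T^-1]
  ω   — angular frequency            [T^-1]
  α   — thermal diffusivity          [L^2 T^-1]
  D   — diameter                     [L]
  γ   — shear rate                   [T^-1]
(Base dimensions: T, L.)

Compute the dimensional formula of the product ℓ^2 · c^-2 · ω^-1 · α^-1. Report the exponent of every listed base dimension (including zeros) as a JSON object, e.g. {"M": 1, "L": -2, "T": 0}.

{"T": 4, "L": -2}

Write exponents as rows T,L / cols ℓ,f,t,c,ω,α,D,γ:
  T: [ 0 -1  1 -1 -1 -1  0 -1]
  L: [ 1  0  0  1  0  2  1  0]
  [T]: (2)·0+(-2)·-1+(-1)·-1+(-1)·-1 = 4
  [L]: (2)·1+(-2)·1+(-1)·0+(-1)·2 = -2
⇒ T^4 L^-2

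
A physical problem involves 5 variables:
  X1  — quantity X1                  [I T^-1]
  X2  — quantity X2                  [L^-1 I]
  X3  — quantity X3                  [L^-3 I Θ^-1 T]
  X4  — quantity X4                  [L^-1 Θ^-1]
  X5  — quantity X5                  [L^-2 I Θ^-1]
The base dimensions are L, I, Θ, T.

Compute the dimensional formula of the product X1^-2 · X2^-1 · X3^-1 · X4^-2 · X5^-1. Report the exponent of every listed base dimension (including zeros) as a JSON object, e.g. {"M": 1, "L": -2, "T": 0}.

Write exponents as rows L,I,Θ,T / cols X1,X2,X3,X4,X5:
  L: [ 0 -1 -3 -1 -2]
  I: [ 1  1  1  0  1]
  Θ: [ 0  0 -1 -1 -1]
  T: [-1  0  1  0  0]
  [L]: (-2)·0+(-1)·-1+(-1)·-3+(-2)·-1+(-1)·-2 = 8
  [I]: (-2)·1+(-1)·1+(-1)·1+(-2)·0+(-1)·1 = -5
  [Θ]: (-2)·0+(-1)·0+(-1)·-1+(-2)·-1+(-1)·-1 = 4
  [T]: (-2)·-1+(-1)·0+(-1)·1+(-2)·0+(-1)·0 = 1
⇒ L^8 I^-5 Θ^4 T

{"L": 8, "I": -5, "Θ": 4, "T": 1}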